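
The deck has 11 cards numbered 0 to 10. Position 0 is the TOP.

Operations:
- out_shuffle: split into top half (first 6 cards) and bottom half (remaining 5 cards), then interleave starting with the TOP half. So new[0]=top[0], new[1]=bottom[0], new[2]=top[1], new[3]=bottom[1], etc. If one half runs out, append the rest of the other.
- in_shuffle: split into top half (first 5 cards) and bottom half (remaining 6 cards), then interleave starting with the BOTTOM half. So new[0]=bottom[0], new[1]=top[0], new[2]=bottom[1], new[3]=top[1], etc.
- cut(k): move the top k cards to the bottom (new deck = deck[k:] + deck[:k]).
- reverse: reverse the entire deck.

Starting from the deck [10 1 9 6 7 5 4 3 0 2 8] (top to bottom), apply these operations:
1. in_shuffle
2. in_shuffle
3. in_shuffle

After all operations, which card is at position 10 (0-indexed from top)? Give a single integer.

Answer: 8

Derivation:
After op 1 (in_shuffle): [5 10 4 1 3 9 0 6 2 7 8]
After op 2 (in_shuffle): [9 5 0 10 6 4 2 1 7 3 8]
After op 3 (in_shuffle): [4 9 2 5 1 0 7 10 3 6 8]
Position 10: card 8.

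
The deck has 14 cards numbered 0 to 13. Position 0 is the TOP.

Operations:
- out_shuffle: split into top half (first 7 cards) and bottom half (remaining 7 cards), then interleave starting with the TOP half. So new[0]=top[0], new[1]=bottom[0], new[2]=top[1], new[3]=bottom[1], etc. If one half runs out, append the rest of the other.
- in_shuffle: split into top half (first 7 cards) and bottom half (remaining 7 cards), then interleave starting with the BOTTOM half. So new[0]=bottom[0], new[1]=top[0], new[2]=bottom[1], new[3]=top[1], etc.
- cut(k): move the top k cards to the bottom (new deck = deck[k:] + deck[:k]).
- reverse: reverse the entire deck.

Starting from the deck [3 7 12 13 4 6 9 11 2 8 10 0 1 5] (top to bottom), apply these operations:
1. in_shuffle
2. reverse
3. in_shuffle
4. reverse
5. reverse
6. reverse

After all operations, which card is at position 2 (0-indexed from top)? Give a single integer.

Answer: 0

Derivation:
After op 1 (in_shuffle): [11 3 2 7 8 12 10 13 0 4 1 6 5 9]
After op 2 (reverse): [9 5 6 1 4 0 13 10 12 8 7 2 3 11]
After op 3 (in_shuffle): [10 9 12 5 8 6 7 1 2 4 3 0 11 13]
After op 4 (reverse): [13 11 0 3 4 2 1 7 6 8 5 12 9 10]
After op 5 (reverse): [10 9 12 5 8 6 7 1 2 4 3 0 11 13]
After op 6 (reverse): [13 11 0 3 4 2 1 7 6 8 5 12 9 10]
Position 2: card 0.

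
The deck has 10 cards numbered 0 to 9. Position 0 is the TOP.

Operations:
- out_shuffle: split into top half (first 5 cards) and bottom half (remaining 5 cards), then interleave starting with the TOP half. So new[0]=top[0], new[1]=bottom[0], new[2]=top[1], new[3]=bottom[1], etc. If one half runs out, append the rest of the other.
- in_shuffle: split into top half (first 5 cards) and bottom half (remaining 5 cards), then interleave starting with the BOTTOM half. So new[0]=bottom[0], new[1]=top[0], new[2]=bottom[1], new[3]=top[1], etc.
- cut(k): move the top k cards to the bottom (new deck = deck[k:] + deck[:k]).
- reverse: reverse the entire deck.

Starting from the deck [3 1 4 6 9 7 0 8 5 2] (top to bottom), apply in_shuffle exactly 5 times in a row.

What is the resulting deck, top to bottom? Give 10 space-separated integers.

After op 1 (in_shuffle): [7 3 0 1 8 4 5 6 2 9]
After op 2 (in_shuffle): [4 7 5 3 6 0 2 1 9 8]
After op 3 (in_shuffle): [0 4 2 7 1 5 9 3 8 6]
After op 4 (in_shuffle): [5 0 9 4 3 2 8 7 6 1]
After op 5 (in_shuffle): [2 5 8 0 7 9 6 4 1 3]

Answer: 2 5 8 0 7 9 6 4 1 3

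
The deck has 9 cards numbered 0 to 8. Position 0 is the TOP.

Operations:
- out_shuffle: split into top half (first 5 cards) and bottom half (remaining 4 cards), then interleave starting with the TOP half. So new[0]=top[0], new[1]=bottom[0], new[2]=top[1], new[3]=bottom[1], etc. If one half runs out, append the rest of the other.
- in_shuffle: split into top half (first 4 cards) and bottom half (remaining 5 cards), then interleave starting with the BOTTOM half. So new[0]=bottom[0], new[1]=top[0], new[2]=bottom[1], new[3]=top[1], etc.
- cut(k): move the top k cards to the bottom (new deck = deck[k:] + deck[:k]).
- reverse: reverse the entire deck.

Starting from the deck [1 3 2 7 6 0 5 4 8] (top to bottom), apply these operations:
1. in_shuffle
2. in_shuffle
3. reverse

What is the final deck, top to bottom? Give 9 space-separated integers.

After op 1 (in_shuffle): [6 1 0 3 5 2 4 7 8]
After op 2 (in_shuffle): [5 6 2 1 4 0 7 3 8]
After op 3 (reverse): [8 3 7 0 4 1 2 6 5]

Answer: 8 3 7 0 4 1 2 6 5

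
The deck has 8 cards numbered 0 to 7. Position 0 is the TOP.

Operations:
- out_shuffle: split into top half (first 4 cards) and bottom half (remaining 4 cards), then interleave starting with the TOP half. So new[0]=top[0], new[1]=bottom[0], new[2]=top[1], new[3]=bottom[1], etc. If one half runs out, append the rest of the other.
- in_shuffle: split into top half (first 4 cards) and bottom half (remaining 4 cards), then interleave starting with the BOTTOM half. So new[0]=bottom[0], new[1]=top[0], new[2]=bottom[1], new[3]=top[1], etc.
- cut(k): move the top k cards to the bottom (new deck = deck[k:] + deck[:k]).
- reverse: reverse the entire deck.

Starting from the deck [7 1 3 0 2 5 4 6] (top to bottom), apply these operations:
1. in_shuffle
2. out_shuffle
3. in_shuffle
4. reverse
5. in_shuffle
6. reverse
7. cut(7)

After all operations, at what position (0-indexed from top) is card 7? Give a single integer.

Answer: 3

Derivation:
After op 1 (in_shuffle): [2 7 5 1 4 3 6 0]
After op 2 (out_shuffle): [2 4 7 3 5 6 1 0]
After op 3 (in_shuffle): [5 2 6 4 1 7 0 3]
After op 4 (reverse): [3 0 7 1 4 6 2 5]
After op 5 (in_shuffle): [4 3 6 0 2 7 5 1]
After op 6 (reverse): [1 5 7 2 0 6 3 4]
After op 7 (cut(7)): [4 1 5 7 2 0 6 3]
Card 7 is at position 3.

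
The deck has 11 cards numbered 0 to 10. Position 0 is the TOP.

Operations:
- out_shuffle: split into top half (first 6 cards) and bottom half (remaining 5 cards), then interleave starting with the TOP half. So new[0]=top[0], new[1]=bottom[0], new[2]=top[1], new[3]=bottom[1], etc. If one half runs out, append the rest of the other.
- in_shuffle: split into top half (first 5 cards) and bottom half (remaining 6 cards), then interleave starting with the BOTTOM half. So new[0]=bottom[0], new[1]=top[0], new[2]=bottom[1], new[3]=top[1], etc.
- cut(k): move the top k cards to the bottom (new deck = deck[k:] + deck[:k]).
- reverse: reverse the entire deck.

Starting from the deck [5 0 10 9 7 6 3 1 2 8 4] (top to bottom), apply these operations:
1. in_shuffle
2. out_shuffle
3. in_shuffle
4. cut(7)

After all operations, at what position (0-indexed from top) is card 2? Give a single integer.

After op 1 (in_shuffle): [6 5 3 0 1 10 2 9 8 7 4]
After op 2 (out_shuffle): [6 2 5 9 3 8 0 7 1 4 10]
After op 3 (in_shuffle): [8 6 0 2 7 5 1 9 4 3 10]
After op 4 (cut(7)): [9 4 3 10 8 6 0 2 7 5 1]
Card 2 is at position 7.

Answer: 7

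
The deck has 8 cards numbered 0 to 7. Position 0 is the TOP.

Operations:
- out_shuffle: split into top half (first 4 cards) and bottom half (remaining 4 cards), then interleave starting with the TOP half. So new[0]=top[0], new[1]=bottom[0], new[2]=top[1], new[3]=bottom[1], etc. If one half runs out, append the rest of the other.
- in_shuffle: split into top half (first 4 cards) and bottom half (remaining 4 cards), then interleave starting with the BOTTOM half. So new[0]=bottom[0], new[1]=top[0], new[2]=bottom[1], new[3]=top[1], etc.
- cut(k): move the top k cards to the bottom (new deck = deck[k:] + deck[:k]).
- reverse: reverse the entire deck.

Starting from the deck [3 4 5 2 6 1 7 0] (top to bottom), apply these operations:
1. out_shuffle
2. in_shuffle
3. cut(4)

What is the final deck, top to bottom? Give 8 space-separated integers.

Answer: 2 4 0 1 5 3 7 6

Derivation:
After op 1 (out_shuffle): [3 6 4 1 5 7 2 0]
After op 2 (in_shuffle): [5 3 7 6 2 4 0 1]
After op 3 (cut(4)): [2 4 0 1 5 3 7 6]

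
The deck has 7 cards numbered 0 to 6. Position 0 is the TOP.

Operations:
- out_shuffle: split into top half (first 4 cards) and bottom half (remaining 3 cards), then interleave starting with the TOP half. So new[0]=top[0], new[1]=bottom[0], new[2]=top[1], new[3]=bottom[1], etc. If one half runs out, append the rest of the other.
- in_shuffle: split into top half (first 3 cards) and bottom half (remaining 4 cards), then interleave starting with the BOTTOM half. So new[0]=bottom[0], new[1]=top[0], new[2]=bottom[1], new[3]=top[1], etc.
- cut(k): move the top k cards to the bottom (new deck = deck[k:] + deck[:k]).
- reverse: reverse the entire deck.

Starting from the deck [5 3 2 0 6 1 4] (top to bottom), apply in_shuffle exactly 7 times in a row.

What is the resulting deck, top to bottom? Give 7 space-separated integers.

After op 1 (in_shuffle): [0 5 6 3 1 2 4]
After op 2 (in_shuffle): [3 0 1 5 2 6 4]
After op 3 (in_shuffle): [5 3 2 0 6 1 4]
After op 4 (in_shuffle): [0 5 6 3 1 2 4]
After op 5 (in_shuffle): [3 0 1 5 2 6 4]
After op 6 (in_shuffle): [5 3 2 0 6 1 4]
After op 7 (in_shuffle): [0 5 6 3 1 2 4]

Answer: 0 5 6 3 1 2 4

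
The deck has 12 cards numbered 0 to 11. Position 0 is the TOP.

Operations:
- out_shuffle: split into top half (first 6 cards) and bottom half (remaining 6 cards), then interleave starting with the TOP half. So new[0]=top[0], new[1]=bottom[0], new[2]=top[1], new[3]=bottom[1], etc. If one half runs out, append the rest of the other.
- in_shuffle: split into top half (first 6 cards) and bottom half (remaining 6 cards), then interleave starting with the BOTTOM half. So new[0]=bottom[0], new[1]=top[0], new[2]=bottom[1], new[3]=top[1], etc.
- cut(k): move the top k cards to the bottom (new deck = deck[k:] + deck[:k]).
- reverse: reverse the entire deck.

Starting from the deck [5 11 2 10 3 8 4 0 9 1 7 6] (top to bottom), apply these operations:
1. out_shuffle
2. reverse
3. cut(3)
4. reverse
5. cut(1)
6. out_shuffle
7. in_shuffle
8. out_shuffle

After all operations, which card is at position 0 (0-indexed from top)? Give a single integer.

Answer: 4

Derivation:
After op 1 (out_shuffle): [5 4 11 0 2 9 10 1 3 7 8 6]
After op 2 (reverse): [6 8 7 3 1 10 9 2 0 11 4 5]
After op 3 (cut(3)): [3 1 10 9 2 0 11 4 5 6 8 7]
After op 4 (reverse): [7 8 6 5 4 11 0 2 9 10 1 3]
After op 5 (cut(1)): [8 6 5 4 11 0 2 9 10 1 3 7]
After op 6 (out_shuffle): [8 2 6 9 5 10 4 1 11 3 0 7]
After op 7 (in_shuffle): [4 8 1 2 11 6 3 9 0 5 7 10]
After op 8 (out_shuffle): [4 3 8 9 1 0 2 5 11 7 6 10]
Position 0: card 4.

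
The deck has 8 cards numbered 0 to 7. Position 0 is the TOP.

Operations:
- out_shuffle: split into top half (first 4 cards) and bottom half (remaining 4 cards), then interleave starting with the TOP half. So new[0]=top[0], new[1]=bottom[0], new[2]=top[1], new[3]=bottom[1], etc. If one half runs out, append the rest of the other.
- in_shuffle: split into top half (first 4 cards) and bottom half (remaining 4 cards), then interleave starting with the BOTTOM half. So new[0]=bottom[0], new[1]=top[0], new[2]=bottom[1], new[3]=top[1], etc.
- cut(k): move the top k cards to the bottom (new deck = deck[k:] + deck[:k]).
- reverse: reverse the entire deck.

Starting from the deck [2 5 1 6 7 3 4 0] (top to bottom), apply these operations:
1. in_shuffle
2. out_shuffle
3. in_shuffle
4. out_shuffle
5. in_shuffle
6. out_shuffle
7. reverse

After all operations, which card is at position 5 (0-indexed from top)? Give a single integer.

Answer: 3

Derivation:
After op 1 (in_shuffle): [7 2 3 5 4 1 0 6]
After op 2 (out_shuffle): [7 4 2 1 3 0 5 6]
After op 3 (in_shuffle): [3 7 0 4 5 2 6 1]
After op 4 (out_shuffle): [3 5 7 2 0 6 4 1]
After op 5 (in_shuffle): [0 3 6 5 4 7 1 2]
After op 6 (out_shuffle): [0 4 3 7 6 1 5 2]
After op 7 (reverse): [2 5 1 6 7 3 4 0]
Position 5: card 3.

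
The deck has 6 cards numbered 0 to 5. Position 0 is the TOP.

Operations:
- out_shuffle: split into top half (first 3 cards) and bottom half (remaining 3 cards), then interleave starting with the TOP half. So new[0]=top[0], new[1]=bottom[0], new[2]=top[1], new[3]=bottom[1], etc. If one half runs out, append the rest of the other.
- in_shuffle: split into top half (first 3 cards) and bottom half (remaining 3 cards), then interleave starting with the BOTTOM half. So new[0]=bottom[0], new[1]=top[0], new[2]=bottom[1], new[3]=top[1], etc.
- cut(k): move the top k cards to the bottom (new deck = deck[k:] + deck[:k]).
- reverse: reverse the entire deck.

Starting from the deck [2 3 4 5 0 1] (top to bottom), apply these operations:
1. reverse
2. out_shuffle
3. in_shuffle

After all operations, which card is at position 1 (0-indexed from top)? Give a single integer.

After op 1 (reverse): [1 0 5 4 3 2]
After op 2 (out_shuffle): [1 4 0 3 5 2]
After op 3 (in_shuffle): [3 1 5 4 2 0]
Position 1: card 1.

Answer: 1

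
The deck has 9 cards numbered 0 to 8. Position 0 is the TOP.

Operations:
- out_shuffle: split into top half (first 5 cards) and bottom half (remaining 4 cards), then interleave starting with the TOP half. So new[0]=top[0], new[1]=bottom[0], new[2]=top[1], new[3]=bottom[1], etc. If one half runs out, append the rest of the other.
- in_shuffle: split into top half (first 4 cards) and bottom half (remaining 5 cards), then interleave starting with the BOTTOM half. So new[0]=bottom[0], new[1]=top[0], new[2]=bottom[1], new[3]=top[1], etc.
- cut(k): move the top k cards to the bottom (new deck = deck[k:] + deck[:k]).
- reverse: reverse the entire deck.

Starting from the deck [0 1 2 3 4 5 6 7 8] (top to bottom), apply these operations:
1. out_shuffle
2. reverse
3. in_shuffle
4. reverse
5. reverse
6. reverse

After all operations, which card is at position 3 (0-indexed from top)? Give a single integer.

After op 1 (out_shuffle): [0 5 1 6 2 7 3 8 4]
After op 2 (reverse): [4 8 3 7 2 6 1 5 0]
After op 3 (in_shuffle): [2 4 6 8 1 3 5 7 0]
After op 4 (reverse): [0 7 5 3 1 8 6 4 2]
After op 5 (reverse): [2 4 6 8 1 3 5 7 0]
After op 6 (reverse): [0 7 5 3 1 8 6 4 2]
Position 3: card 3.

Answer: 3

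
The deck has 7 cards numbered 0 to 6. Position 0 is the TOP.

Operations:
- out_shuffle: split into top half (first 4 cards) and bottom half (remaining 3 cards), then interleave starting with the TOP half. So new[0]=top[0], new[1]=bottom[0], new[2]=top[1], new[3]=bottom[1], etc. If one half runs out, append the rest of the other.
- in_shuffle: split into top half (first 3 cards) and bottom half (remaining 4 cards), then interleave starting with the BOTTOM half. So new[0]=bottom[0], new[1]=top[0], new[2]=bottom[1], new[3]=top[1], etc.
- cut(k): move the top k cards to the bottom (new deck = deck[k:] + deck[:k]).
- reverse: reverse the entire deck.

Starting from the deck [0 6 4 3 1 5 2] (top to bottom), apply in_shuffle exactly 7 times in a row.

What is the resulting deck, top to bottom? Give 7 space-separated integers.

Answer: 3 0 1 6 5 4 2

Derivation:
After op 1 (in_shuffle): [3 0 1 6 5 4 2]
After op 2 (in_shuffle): [6 3 5 0 4 1 2]
After op 3 (in_shuffle): [0 6 4 3 1 5 2]
After op 4 (in_shuffle): [3 0 1 6 5 4 2]
After op 5 (in_shuffle): [6 3 5 0 4 1 2]
After op 6 (in_shuffle): [0 6 4 3 1 5 2]
After op 7 (in_shuffle): [3 0 1 6 5 4 2]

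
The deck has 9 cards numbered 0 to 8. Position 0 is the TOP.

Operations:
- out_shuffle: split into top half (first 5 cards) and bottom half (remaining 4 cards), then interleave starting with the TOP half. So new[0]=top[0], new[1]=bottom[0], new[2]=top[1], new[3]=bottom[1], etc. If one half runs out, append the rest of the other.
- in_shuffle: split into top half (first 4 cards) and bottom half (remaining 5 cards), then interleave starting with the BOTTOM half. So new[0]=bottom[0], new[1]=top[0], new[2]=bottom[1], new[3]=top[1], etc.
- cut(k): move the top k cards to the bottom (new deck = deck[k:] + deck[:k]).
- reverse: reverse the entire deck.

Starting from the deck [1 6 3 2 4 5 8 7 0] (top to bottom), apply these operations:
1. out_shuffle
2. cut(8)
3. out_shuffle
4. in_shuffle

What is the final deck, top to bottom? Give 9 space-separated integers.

After op 1 (out_shuffle): [1 5 6 8 3 7 2 0 4]
After op 2 (cut(8)): [4 1 5 6 8 3 7 2 0]
After op 3 (out_shuffle): [4 3 1 7 5 2 6 0 8]
After op 4 (in_shuffle): [5 4 2 3 6 1 0 7 8]

Answer: 5 4 2 3 6 1 0 7 8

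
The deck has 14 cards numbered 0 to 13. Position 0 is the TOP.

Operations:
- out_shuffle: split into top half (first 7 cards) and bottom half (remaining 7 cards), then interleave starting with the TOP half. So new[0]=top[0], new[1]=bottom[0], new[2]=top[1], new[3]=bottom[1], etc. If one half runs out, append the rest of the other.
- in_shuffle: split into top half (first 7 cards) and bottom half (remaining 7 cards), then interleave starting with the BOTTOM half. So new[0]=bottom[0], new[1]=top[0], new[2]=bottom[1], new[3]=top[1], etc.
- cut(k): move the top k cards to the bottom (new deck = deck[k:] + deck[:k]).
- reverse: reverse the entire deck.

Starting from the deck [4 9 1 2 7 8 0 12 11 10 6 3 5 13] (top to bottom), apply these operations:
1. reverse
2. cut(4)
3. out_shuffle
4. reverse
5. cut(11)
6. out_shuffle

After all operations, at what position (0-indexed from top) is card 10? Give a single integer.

After op 1 (reverse): [13 5 3 6 10 11 12 0 8 7 2 1 9 4]
After op 2 (cut(4)): [10 11 12 0 8 7 2 1 9 4 13 5 3 6]
After op 3 (out_shuffle): [10 1 11 9 12 4 0 13 8 5 7 3 2 6]
After op 4 (reverse): [6 2 3 7 5 8 13 0 4 12 9 11 1 10]
After op 5 (cut(11)): [11 1 10 6 2 3 7 5 8 13 0 4 12 9]
After op 6 (out_shuffle): [11 5 1 8 10 13 6 0 2 4 3 12 7 9]
Card 10 is at position 4.

Answer: 4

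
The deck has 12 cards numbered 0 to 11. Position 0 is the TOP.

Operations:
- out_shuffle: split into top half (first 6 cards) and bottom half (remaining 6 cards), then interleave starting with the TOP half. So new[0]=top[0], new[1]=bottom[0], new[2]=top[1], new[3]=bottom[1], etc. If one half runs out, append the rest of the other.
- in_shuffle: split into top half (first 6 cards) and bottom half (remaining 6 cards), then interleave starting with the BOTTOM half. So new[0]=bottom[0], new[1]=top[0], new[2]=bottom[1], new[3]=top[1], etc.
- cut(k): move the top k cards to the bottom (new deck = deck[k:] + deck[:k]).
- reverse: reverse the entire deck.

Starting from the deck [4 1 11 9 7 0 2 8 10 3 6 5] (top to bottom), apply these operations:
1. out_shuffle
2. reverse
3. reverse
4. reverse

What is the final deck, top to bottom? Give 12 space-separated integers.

After op 1 (out_shuffle): [4 2 1 8 11 10 9 3 7 6 0 5]
After op 2 (reverse): [5 0 6 7 3 9 10 11 8 1 2 4]
After op 3 (reverse): [4 2 1 8 11 10 9 3 7 6 0 5]
After op 4 (reverse): [5 0 6 7 3 9 10 11 8 1 2 4]

Answer: 5 0 6 7 3 9 10 11 8 1 2 4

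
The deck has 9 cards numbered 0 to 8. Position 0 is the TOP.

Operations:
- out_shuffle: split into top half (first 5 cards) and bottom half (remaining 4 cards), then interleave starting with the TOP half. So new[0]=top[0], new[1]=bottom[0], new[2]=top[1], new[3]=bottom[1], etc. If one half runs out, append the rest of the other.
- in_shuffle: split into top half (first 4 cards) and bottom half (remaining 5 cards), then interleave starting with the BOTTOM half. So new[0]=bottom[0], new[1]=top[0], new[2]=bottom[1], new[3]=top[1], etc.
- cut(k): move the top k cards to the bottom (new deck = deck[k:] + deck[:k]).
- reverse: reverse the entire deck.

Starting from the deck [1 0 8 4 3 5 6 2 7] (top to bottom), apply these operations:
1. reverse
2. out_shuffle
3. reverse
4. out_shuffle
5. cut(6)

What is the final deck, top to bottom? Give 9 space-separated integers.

After op 1 (reverse): [7 2 6 5 3 4 8 0 1]
After op 2 (out_shuffle): [7 4 2 8 6 0 5 1 3]
After op 3 (reverse): [3 1 5 0 6 8 2 4 7]
After op 4 (out_shuffle): [3 8 1 2 5 4 0 7 6]
After op 5 (cut(6)): [0 7 6 3 8 1 2 5 4]

Answer: 0 7 6 3 8 1 2 5 4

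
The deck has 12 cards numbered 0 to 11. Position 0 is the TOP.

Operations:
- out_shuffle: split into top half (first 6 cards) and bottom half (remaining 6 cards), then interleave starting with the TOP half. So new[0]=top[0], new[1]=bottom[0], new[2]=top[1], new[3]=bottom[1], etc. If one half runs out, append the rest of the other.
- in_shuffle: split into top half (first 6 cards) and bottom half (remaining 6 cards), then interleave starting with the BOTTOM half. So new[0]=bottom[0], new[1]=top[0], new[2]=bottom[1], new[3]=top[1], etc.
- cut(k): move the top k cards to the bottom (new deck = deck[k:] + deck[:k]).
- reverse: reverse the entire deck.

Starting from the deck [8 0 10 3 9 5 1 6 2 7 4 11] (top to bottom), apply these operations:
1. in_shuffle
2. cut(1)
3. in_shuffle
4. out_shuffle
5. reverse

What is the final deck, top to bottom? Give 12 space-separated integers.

Answer: 7 0 1 9 10 6 5 4 2 8 11 3

Derivation:
After op 1 (in_shuffle): [1 8 6 0 2 10 7 3 4 9 11 5]
After op 2 (cut(1)): [8 6 0 2 10 7 3 4 9 11 5 1]
After op 3 (in_shuffle): [3 8 4 6 9 0 11 2 5 10 1 7]
After op 4 (out_shuffle): [3 11 8 2 4 5 6 10 9 1 0 7]
After op 5 (reverse): [7 0 1 9 10 6 5 4 2 8 11 3]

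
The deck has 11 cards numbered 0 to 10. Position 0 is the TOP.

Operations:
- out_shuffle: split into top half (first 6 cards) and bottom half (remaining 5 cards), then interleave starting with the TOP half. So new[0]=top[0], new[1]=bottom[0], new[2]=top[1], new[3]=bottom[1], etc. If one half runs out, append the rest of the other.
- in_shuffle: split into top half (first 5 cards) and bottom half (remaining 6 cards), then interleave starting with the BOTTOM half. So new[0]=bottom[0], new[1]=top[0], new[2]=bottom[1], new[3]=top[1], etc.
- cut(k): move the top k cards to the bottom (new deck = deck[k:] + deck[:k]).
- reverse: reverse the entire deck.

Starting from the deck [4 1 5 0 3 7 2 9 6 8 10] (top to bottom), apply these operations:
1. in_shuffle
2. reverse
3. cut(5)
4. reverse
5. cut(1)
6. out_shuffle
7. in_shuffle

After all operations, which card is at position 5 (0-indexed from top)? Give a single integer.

Answer: 8

Derivation:
After op 1 (in_shuffle): [7 4 2 1 9 5 6 0 8 3 10]
After op 2 (reverse): [10 3 8 0 6 5 9 1 2 4 7]
After op 3 (cut(5)): [5 9 1 2 4 7 10 3 8 0 6]
After op 4 (reverse): [6 0 8 3 10 7 4 2 1 9 5]
After op 5 (cut(1)): [0 8 3 10 7 4 2 1 9 5 6]
After op 6 (out_shuffle): [0 2 8 1 3 9 10 5 7 6 4]
After op 7 (in_shuffle): [9 0 10 2 5 8 7 1 6 3 4]
Position 5: card 8.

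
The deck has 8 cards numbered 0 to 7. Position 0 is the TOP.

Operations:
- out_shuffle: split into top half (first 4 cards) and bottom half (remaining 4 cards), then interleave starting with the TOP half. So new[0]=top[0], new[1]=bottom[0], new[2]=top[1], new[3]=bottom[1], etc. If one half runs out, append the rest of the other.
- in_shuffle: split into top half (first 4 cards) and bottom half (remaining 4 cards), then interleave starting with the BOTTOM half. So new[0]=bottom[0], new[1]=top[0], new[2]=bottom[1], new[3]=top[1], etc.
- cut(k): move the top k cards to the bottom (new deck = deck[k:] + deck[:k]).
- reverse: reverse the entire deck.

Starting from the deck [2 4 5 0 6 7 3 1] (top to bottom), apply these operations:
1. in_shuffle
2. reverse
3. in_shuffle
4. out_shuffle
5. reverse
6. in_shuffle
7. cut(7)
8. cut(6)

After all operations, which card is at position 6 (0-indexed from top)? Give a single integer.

Answer: 1

Derivation:
After op 1 (in_shuffle): [6 2 7 4 3 5 1 0]
After op 2 (reverse): [0 1 5 3 4 7 2 6]
After op 3 (in_shuffle): [4 0 7 1 2 5 6 3]
After op 4 (out_shuffle): [4 2 0 5 7 6 1 3]
After op 5 (reverse): [3 1 6 7 5 0 2 4]
After op 6 (in_shuffle): [5 3 0 1 2 6 4 7]
After op 7 (cut(7)): [7 5 3 0 1 2 6 4]
After op 8 (cut(6)): [6 4 7 5 3 0 1 2]
Position 6: card 1.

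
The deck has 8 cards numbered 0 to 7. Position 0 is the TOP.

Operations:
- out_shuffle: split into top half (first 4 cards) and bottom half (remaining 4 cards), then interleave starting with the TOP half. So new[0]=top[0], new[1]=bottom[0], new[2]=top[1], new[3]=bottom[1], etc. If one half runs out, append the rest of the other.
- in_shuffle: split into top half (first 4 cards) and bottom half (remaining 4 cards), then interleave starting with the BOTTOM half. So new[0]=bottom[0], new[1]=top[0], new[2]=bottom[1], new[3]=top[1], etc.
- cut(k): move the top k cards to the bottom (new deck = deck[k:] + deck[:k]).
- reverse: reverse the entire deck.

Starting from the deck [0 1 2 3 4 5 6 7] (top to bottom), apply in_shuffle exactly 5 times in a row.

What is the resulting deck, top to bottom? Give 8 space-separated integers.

Answer: 1 3 5 7 0 2 4 6

Derivation:
After op 1 (in_shuffle): [4 0 5 1 6 2 7 3]
After op 2 (in_shuffle): [6 4 2 0 7 5 3 1]
After op 3 (in_shuffle): [7 6 5 4 3 2 1 0]
After op 4 (in_shuffle): [3 7 2 6 1 5 0 4]
After op 5 (in_shuffle): [1 3 5 7 0 2 4 6]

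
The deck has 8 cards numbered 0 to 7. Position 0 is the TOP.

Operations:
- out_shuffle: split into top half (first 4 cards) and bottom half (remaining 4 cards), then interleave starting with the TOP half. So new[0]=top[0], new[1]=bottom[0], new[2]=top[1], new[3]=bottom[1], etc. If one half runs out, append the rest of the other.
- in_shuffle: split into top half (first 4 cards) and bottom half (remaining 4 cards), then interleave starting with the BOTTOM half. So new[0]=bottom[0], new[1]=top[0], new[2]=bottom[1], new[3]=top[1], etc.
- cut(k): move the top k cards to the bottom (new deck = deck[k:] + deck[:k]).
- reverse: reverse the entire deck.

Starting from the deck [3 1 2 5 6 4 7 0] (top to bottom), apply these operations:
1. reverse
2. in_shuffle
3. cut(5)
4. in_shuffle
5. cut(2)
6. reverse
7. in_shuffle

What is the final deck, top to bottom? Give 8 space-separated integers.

After op 1 (reverse): [0 7 4 6 5 2 1 3]
After op 2 (in_shuffle): [5 0 2 7 1 4 3 6]
After op 3 (cut(5)): [4 3 6 5 0 2 7 1]
After op 4 (in_shuffle): [0 4 2 3 7 6 1 5]
After op 5 (cut(2)): [2 3 7 6 1 5 0 4]
After op 6 (reverse): [4 0 5 1 6 7 3 2]
After op 7 (in_shuffle): [6 4 7 0 3 5 2 1]

Answer: 6 4 7 0 3 5 2 1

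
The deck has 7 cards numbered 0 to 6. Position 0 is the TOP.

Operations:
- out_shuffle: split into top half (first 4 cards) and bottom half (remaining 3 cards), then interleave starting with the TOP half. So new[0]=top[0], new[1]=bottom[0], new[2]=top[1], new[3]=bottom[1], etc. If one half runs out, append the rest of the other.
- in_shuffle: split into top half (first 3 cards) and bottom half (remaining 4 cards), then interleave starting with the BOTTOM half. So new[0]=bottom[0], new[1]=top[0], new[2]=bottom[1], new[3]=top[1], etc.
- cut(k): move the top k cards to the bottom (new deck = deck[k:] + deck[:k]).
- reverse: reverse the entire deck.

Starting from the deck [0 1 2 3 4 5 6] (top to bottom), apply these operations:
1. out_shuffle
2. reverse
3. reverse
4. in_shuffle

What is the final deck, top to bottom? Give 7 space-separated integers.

Answer: 5 0 2 4 6 1 3

Derivation:
After op 1 (out_shuffle): [0 4 1 5 2 6 3]
After op 2 (reverse): [3 6 2 5 1 4 0]
After op 3 (reverse): [0 4 1 5 2 6 3]
After op 4 (in_shuffle): [5 0 2 4 6 1 3]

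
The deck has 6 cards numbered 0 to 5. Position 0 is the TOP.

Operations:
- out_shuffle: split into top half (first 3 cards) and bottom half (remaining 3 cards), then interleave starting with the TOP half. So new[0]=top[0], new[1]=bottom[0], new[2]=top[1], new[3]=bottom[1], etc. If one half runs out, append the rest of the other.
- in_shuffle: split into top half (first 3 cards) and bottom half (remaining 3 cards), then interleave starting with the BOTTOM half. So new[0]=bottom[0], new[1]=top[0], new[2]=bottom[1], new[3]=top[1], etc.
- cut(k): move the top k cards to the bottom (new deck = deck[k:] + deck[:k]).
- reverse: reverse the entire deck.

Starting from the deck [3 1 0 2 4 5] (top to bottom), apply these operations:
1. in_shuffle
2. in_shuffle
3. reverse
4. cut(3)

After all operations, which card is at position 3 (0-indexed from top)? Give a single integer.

Answer: 4

Derivation:
After op 1 (in_shuffle): [2 3 4 1 5 0]
After op 2 (in_shuffle): [1 2 5 3 0 4]
After op 3 (reverse): [4 0 3 5 2 1]
After op 4 (cut(3)): [5 2 1 4 0 3]
Position 3: card 4.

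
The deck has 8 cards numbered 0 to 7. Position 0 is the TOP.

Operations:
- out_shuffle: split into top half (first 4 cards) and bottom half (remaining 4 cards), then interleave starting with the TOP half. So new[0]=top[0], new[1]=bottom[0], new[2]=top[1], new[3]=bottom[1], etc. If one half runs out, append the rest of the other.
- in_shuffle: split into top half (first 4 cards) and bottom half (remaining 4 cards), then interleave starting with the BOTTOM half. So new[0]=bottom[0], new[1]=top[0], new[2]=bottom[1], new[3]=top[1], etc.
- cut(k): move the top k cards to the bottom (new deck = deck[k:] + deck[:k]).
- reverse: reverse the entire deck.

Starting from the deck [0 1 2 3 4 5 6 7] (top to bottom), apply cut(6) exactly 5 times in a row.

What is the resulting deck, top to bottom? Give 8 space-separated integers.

After op 1 (cut(6)): [6 7 0 1 2 3 4 5]
After op 2 (cut(6)): [4 5 6 7 0 1 2 3]
After op 3 (cut(6)): [2 3 4 5 6 7 0 1]
After op 4 (cut(6)): [0 1 2 3 4 5 6 7]
After op 5 (cut(6)): [6 7 0 1 2 3 4 5]

Answer: 6 7 0 1 2 3 4 5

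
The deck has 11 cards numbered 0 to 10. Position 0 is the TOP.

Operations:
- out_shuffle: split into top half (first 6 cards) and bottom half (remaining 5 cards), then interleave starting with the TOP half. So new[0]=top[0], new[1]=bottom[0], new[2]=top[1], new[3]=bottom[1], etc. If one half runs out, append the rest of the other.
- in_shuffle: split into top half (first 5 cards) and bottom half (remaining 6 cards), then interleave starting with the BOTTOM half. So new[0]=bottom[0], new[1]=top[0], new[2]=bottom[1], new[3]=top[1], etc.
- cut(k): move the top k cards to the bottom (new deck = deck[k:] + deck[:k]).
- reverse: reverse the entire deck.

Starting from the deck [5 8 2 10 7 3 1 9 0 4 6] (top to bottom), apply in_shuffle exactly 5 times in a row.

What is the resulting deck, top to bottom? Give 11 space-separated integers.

After op 1 (in_shuffle): [3 5 1 8 9 2 0 10 4 7 6]
After op 2 (in_shuffle): [2 3 0 5 10 1 4 8 7 9 6]
After op 3 (in_shuffle): [1 2 4 3 8 0 7 5 9 10 6]
After op 4 (in_shuffle): [0 1 7 2 5 4 9 3 10 8 6]
After op 5 (in_shuffle): [4 0 9 1 3 7 10 2 8 5 6]

Answer: 4 0 9 1 3 7 10 2 8 5 6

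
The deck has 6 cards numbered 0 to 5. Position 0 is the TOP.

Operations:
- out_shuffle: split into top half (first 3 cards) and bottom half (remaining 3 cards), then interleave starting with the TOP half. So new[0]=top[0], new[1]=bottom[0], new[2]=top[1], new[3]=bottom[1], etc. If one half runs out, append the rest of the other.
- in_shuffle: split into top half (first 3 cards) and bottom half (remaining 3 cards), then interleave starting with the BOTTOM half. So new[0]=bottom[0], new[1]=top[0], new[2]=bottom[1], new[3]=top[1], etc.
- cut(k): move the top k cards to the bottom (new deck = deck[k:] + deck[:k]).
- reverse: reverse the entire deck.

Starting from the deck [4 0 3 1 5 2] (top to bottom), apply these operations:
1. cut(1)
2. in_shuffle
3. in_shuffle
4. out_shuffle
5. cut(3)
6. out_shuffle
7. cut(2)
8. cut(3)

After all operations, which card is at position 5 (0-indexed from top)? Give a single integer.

After op 1 (cut(1)): [0 3 1 5 2 4]
After op 2 (in_shuffle): [5 0 2 3 4 1]
After op 3 (in_shuffle): [3 5 4 0 1 2]
After op 4 (out_shuffle): [3 0 5 1 4 2]
After op 5 (cut(3)): [1 4 2 3 0 5]
After op 6 (out_shuffle): [1 3 4 0 2 5]
After op 7 (cut(2)): [4 0 2 5 1 3]
After op 8 (cut(3)): [5 1 3 4 0 2]
Position 5: card 2.

Answer: 2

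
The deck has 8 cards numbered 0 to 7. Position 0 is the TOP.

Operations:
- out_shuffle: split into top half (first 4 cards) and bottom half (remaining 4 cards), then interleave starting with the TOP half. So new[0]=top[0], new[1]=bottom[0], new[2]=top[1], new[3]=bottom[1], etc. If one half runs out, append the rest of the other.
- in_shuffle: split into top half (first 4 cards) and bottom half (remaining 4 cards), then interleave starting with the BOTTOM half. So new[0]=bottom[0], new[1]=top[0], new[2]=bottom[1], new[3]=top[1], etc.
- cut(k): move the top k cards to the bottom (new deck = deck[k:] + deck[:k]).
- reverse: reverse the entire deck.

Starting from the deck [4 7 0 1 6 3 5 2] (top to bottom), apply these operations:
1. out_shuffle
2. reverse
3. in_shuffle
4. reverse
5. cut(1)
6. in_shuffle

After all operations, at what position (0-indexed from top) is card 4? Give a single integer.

Answer: 1

Derivation:
After op 1 (out_shuffle): [4 6 7 3 0 5 1 2]
After op 2 (reverse): [2 1 5 0 3 7 6 4]
After op 3 (in_shuffle): [3 2 7 1 6 5 4 0]
After op 4 (reverse): [0 4 5 6 1 7 2 3]
After op 5 (cut(1)): [4 5 6 1 7 2 3 0]
After op 6 (in_shuffle): [7 4 2 5 3 6 0 1]
Card 4 is at position 1.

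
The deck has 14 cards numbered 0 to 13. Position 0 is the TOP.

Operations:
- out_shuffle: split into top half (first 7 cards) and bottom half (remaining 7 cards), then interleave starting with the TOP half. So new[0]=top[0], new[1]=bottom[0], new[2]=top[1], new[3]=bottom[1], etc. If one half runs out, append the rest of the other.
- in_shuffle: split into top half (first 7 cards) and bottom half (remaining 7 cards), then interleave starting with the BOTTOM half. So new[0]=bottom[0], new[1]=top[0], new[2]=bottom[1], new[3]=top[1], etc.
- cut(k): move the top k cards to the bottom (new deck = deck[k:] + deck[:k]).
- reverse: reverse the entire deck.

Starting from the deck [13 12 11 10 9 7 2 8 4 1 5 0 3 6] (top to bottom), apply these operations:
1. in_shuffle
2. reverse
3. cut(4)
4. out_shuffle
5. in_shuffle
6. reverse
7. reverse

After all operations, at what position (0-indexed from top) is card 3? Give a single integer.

After op 1 (in_shuffle): [8 13 4 12 1 11 5 10 0 9 3 7 6 2]
After op 2 (reverse): [2 6 7 3 9 0 10 5 11 1 12 4 13 8]
After op 3 (cut(4)): [9 0 10 5 11 1 12 4 13 8 2 6 7 3]
After op 4 (out_shuffle): [9 4 0 13 10 8 5 2 11 6 1 7 12 3]
After op 5 (in_shuffle): [2 9 11 4 6 0 1 13 7 10 12 8 3 5]
After op 6 (reverse): [5 3 8 12 10 7 13 1 0 6 4 11 9 2]
After op 7 (reverse): [2 9 11 4 6 0 1 13 7 10 12 8 3 5]
Card 3 is at position 12.

Answer: 12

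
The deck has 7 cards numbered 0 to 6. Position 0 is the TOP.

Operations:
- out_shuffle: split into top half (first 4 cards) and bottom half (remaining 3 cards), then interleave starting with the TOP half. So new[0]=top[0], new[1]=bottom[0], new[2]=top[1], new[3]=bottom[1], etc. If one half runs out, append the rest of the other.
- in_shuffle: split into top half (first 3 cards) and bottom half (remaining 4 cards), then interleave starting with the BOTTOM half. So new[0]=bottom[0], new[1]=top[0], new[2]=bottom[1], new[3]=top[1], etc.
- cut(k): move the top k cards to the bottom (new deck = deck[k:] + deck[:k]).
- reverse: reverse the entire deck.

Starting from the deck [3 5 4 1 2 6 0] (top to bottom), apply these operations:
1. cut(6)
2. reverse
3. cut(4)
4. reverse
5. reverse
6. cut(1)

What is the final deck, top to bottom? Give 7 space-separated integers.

Answer: 3 0 6 2 1 4 5

Derivation:
After op 1 (cut(6)): [0 3 5 4 1 2 6]
After op 2 (reverse): [6 2 1 4 5 3 0]
After op 3 (cut(4)): [5 3 0 6 2 1 4]
After op 4 (reverse): [4 1 2 6 0 3 5]
After op 5 (reverse): [5 3 0 6 2 1 4]
After op 6 (cut(1)): [3 0 6 2 1 4 5]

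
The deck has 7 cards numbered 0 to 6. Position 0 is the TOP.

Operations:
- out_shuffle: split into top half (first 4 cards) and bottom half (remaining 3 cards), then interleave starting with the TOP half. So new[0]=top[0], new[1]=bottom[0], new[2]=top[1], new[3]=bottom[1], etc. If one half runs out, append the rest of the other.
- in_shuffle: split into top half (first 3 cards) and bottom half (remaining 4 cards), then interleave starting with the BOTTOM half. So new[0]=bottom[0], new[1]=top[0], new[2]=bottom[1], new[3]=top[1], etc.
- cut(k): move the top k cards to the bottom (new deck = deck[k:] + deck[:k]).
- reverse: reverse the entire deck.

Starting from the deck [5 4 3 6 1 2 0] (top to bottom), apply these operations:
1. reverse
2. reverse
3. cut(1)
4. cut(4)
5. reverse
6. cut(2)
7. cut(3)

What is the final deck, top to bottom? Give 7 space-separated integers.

After op 1 (reverse): [0 2 1 6 3 4 5]
After op 2 (reverse): [5 4 3 6 1 2 0]
After op 3 (cut(1)): [4 3 6 1 2 0 5]
After op 4 (cut(4)): [2 0 5 4 3 6 1]
After op 5 (reverse): [1 6 3 4 5 0 2]
After op 6 (cut(2)): [3 4 5 0 2 1 6]
After op 7 (cut(3)): [0 2 1 6 3 4 5]

Answer: 0 2 1 6 3 4 5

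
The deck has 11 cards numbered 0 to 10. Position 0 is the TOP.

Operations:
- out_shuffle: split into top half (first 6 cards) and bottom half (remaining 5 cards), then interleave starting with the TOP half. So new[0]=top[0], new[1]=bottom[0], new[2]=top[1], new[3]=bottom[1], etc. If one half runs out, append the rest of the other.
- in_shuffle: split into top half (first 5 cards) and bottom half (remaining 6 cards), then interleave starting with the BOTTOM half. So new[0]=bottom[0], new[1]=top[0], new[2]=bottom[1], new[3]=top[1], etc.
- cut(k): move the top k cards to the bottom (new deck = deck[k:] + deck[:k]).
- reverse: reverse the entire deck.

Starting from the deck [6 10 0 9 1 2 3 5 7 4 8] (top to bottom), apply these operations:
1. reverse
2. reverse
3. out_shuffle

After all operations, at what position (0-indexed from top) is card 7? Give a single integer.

Answer: 5

Derivation:
After op 1 (reverse): [8 4 7 5 3 2 1 9 0 10 6]
After op 2 (reverse): [6 10 0 9 1 2 3 5 7 4 8]
After op 3 (out_shuffle): [6 3 10 5 0 7 9 4 1 8 2]
Card 7 is at position 5.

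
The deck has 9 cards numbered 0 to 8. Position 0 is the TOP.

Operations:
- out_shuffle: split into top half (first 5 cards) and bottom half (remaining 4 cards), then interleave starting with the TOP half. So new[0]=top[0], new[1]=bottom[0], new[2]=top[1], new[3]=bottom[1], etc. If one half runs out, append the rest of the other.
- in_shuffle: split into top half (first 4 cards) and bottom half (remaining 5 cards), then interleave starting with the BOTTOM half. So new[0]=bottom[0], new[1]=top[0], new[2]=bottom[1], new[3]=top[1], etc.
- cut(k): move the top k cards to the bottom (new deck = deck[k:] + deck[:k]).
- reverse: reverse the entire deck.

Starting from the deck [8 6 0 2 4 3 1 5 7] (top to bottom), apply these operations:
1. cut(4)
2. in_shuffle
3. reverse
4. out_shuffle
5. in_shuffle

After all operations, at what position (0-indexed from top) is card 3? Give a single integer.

Answer: 3

Derivation:
After op 1 (cut(4)): [4 3 1 5 7 8 6 0 2]
After op 2 (in_shuffle): [7 4 8 3 6 1 0 5 2]
After op 3 (reverse): [2 5 0 1 6 3 8 4 7]
After op 4 (out_shuffle): [2 3 5 8 0 4 1 7 6]
After op 5 (in_shuffle): [0 2 4 3 1 5 7 8 6]
Card 3 is at position 3.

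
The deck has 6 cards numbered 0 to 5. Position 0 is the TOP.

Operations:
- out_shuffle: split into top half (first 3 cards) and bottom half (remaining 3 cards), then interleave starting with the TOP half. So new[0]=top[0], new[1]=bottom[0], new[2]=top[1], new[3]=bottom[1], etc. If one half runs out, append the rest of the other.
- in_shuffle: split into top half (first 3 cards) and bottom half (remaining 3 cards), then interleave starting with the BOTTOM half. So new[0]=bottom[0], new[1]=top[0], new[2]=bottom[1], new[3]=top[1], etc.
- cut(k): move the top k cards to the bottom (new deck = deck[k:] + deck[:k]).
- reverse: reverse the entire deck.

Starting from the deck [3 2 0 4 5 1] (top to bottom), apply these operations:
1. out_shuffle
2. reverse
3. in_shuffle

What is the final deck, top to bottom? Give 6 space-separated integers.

Answer: 2 1 4 0 3 5

Derivation:
After op 1 (out_shuffle): [3 4 2 5 0 1]
After op 2 (reverse): [1 0 5 2 4 3]
After op 3 (in_shuffle): [2 1 4 0 3 5]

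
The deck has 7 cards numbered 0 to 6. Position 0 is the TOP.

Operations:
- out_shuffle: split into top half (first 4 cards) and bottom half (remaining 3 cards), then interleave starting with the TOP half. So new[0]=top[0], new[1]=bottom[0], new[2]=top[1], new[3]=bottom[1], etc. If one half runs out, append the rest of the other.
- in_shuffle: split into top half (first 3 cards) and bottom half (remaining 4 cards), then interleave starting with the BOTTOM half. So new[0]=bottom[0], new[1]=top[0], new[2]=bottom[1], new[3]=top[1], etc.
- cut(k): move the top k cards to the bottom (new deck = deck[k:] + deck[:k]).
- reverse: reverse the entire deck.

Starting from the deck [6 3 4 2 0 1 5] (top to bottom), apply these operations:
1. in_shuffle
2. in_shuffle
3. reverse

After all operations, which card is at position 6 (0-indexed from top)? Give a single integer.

After op 1 (in_shuffle): [2 6 0 3 1 4 5]
After op 2 (in_shuffle): [3 2 1 6 4 0 5]
After op 3 (reverse): [5 0 4 6 1 2 3]
Position 6: card 3.

Answer: 3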